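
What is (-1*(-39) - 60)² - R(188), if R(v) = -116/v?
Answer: 20756/47 ≈ 441.62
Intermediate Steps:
(-1*(-39) - 60)² - R(188) = (-1*(-39) - 60)² - (-116)/188 = (39 - 60)² - (-116)/188 = (-21)² - 1*(-29/47) = 441 + 29/47 = 20756/47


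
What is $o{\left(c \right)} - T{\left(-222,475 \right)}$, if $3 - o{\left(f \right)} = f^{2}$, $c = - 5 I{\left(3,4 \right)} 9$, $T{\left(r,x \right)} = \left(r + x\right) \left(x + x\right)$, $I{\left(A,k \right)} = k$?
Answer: $-272747$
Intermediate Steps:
$T{\left(r,x \right)} = 2 x \left(r + x\right)$ ($T{\left(r,x \right)} = \left(r + x\right) 2 x = 2 x \left(r + x\right)$)
$c = -180$ ($c = \left(-5\right) 4 \cdot 9 = \left(-20\right) 9 = -180$)
$o{\left(f \right)} = 3 - f^{2}$
$o{\left(c \right)} - T{\left(-222,475 \right)} = \left(3 - \left(-180\right)^{2}\right) - 2 \cdot 475 \left(-222 + 475\right) = \left(3 - 32400\right) - 2 \cdot 475 \cdot 253 = \left(3 - 32400\right) - 240350 = -32397 - 240350 = -272747$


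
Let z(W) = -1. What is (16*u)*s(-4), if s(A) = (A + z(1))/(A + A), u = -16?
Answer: -160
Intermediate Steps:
s(A) = (-1 + A)/(2*A) (s(A) = (A - 1)/(A + A) = (-1 + A)/((2*A)) = (-1 + A)*(1/(2*A)) = (-1 + A)/(2*A))
(16*u)*s(-4) = (16*(-16))*((1/2)*(-1 - 4)/(-4)) = -128*(-1)*(-5)/4 = -256*5/8 = -160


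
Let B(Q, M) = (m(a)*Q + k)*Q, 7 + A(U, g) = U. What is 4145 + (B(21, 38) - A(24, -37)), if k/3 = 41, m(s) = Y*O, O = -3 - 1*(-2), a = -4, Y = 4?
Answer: 4947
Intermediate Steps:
A(U, g) = -7 + U
O = -1 (O = -3 + 2 = -1)
m(s) = -4 (m(s) = 4*(-1) = -4)
k = 123 (k = 3*41 = 123)
B(Q, M) = Q*(123 - 4*Q) (B(Q, M) = (-4*Q + 123)*Q = (123 - 4*Q)*Q = Q*(123 - 4*Q))
4145 + (B(21, 38) - A(24, -37)) = 4145 + (21*(123 - 4*21) - (-7 + 24)) = 4145 + (21*(123 - 84) - 1*17) = 4145 + (21*39 - 17) = 4145 + (819 - 17) = 4145 + 802 = 4947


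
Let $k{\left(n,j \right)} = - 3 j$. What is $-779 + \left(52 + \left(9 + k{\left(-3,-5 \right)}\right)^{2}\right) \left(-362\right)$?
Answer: $-228115$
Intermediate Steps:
$-779 + \left(52 + \left(9 + k{\left(-3,-5 \right)}\right)^{2}\right) \left(-362\right) = -779 + \left(52 + \left(9 - -15\right)^{2}\right) \left(-362\right) = -779 + \left(52 + \left(9 + 15\right)^{2}\right) \left(-362\right) = -779 + \left(52 + 24^{2}\right) \left(-362\right) = -779 + \left(52 + 576\right) \left(-362\right) = -779 + 628 \left(-362\right) = -779 - 227336 = -228115$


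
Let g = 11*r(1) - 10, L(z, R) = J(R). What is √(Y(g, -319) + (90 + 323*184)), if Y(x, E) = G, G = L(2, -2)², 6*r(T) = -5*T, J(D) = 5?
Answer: √59547 ≈ 244.02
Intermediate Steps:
L(z, R) = 5
r(T) = -5*T/6 (r(T) = (-5*T)/6 = -5*T/6)
G = 25 (G = 5² = 25)
g = -115/6 (g = 11*(-⅚*1) - 10 = 11*(-⅚) - 10 = -55/6 - 10 = -115/6 ≈ -19.167)
Y(x, E) = 25
√(Y(g, -319) + (90 + 323*184)) = √(25 + (90 + 323*184)) = √(25 + (90 + 59432)) = √(25 + 59522) = √59547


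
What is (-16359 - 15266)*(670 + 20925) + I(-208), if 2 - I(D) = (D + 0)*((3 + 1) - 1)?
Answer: -682941249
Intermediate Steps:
I(D) = 2 - 3*D (I(D) = 2 - (D + 0)*((3 + 1) - 1) = 2 - D*(4 - 1) = 2 - D*3 = 2 - 3*D)
(-16359 - 15266)*(670 + 20925) + I(-208) = (-16359 - 15266)*(670 + 20925) + (2 - 3*(-208)) = -31625*21595 + (2 + 624) = -682941875 + 626 = -682941249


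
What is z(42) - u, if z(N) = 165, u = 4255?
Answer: -4090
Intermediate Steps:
z(42) - u = 165 - 1*4255 = 165 - 4255 = -4090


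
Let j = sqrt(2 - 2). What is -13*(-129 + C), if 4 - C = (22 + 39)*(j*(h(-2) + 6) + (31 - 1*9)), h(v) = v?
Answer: 19071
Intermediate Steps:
j = 0 (j = sqrt(0) = 0)
C = -1338 (C = 4 - (22 + 39)*(0*(-2 + 6) + (31 - 1*9)) = 4 - 61*(0*4 + (31 - 9)) = 4 - 61*(0 + 22) = 4 - 61*22 = 4 - 1*1342 = 4 - 1342 = -1338)
-13*(-129 + C) = -13*(-129 - 1338) = -13*(-1467) = 19071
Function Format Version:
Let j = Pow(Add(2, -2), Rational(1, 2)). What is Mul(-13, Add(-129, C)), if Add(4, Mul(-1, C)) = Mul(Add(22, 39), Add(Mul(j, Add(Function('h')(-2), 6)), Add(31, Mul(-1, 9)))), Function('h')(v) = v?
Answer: 19071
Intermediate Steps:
j = 0 (j = Pow(0, Rational(1, 2)) = 0)
C = -1338 (C = Add(4, Mul(-1, Mul(Add(22, 39), Add(Mul(0, Add(-2, 6)), Add(31, Mul(-1, 9)))))) = Add(4, Mul(-1, Mul(61, Add(Mul(0, 4), Add(31, -9))))) = Add(4, Mul(-1, Mul(61, Add(0, 22)))) = Add(4, Mul(-1, Mul(61, 22))) = Add(4, Mul(-1, 1342)) = Add(4, -1342) = -1338)
Mul(-13, Add(-129, C)) = Mul(-13, Add(-129, -1338)) = Mul(-13, -1467) = 19071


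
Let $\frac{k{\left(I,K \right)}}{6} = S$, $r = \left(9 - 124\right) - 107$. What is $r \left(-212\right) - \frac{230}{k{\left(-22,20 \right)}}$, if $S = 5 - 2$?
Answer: $\frac{423461}{9} \approx 47051.0$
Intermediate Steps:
$r = -222$ ($r = -115 - 107 = -222$)
$S = 3$ ($S = 5 - 2 = 3$)
$k{\left(I,K \right)} = 18$ ($k{\left(I,K \right)} = 6 \cdot 3 = 18$)
$r \left(-212\right) - \frac{230}{k{\left(-22,20 \right)}} = \left(-222\right) \left(-212\right) - \frac{230}{18} = 47064 - \frac{115}{9} = \frac{423461}{9}$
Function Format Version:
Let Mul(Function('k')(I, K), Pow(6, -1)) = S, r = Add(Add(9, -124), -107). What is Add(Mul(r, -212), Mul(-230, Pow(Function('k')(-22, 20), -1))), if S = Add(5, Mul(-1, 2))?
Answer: Rational(423461, 9) ≈ 47051.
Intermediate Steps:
r = -222 (r = Add(-115, -107) = -222)
S = 3 (S = Add(5, -2) = 3)
Function('k')(I, K) = 18 (Function('k')(I, K) = Mul(6, 3) = 18)
Add(Mul(r, -212), Mul(-230, Pow(Function('k')(-22, 20), -1))) = Add(Mul(-222, -212), Mul(-230, Pow(18, -1))) = Add(47064, Mul(-230, Rational(1, 18))) = Add(47064, Rational(-115, 9)) = Rational(423461, 9)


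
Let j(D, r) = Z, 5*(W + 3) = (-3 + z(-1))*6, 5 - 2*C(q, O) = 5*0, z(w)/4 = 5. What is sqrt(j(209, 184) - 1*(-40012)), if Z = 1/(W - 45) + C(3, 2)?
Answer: sqrt(190508862)/69 ≈ 200.04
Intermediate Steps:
z(w) = 20 (z(w) = 4*5 = 20)
C(q, O) = 5/2 (C(q, O) = 5/2 - 5*0/2 = 5/2 - 1/2*0 = 5/2 + 0 = 5/2)
W = 87/5 (W = -3 + ((-3 + 20)*6)/5 = -3 + (17*6)/5 = -3 + (1/5)*102 = -3 + 102/5 = 87/5 ≈ 17.400)
Z = 170/69 (Z = 1/(87/5 - 45) + 5/2 = 1/(-138/5) + 5/2 = -5/138 + 5/2 = 170/69 ≈ 2.4638)
j(D, r) = 170/69
sqrt(j(209, 184) - 1*(-40012)) = sqrt(170/69 - 1*(-40012)) = sqrt(170/69 + 40012) = sqrt(2760998/69) = sqrt(190508862)/69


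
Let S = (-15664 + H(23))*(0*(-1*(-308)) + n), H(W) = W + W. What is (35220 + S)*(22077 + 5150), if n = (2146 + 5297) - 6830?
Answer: -259707843378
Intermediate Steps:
H(W) = 2*W
n = 613 (n = 7443 - 6830 = 613)
S = -9573834 (S = (-15664 + 2*23)*(0*(-1*(-308)) + 613) = (-15664 + 46)*(0*308 + 613) = -15618*(0 + 613) = -15618*613 = -9573834)
(35220 + S)*(22077 + 5150) = (35220 - 9573834)*(22077 + 5150) = -9538614*27227 = -259707843378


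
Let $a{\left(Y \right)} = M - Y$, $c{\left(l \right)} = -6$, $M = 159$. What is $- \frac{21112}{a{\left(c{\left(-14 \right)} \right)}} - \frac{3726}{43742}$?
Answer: $- \frac{462047947}{3608715} \approx -128.04$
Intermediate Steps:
$a{\left(Y \right)} = 159 - Y$
$- \frac{21112}{a{\left(c{\left(-14 \right)} \right)}} - \frac{3726}{43742} = - \frac{21112}{159 - -6} - \frac{3726}{43742} = - \frac{21112}{159 + 6} - \frac{1863}{21871} = - \frac{21112}{165} - \frac{1863}{21871} = - \frac{462047947}{3608715}$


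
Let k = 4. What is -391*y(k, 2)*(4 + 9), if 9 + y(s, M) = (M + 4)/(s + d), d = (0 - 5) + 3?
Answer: 30498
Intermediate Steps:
d = -2 (d = -5 + 3 = -2)
y(s, M) = -9 + (4 + M)/(-2 + s) (y(s, M) = -9 + (M + 4)/(s - 2) = -9 + (4 + M)/(-2 + s))
-391*y(k, 2)*(4 + 9) = -391*(22 + 2 - 9*4)/(-2 + 4)*(4 + 9) = -391*(22 + 2 - 36)/2*13 = -391*(1/2)*(-12)*13 = -(-2346)*13 = -391*(-78) = 30498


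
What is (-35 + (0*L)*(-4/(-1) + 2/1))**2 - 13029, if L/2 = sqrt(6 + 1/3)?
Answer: -11804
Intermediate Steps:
L = 2*sqrt(57)/3 (L = 2*sqrt(6 + 1/3) = 2*sqrt(19/3) = 2*(sqrt(57)/3) = 2*sqrt(57)/3 ≈ 5.0332)
(-35 + (0*L)*(-4/(-1) + 2/1))**2 - 13029 = (-35 + (0*(2*sqrt(57)/3))*(-4/(-1) + 2/1))**2 - 13029 = (-35 + 0*(-4*(-1) + 2*1))**2 - 13029 = (-35 + 0*(4 + 2))**2 - 13029 = (-35 + 0*6)**2 - 13029 = (-35 + 0)**2 - 13029 = (-35)**2 - 13029 = 1225 - 13029 = -11804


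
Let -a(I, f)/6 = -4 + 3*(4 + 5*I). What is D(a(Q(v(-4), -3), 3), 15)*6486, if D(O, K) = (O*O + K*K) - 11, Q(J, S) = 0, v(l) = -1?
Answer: 16331748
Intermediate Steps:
a(I, f) = -48 - 90*I (a(I, f) = -6*(-4 + 3*(4 + 5*I)) = -6*(-4 + (12 + 15*I)) = -6*(8 + 15*I) = -48 - 90*I)
D(O, K) = -11 + K² + O² (D(O, K) = (O² + K²) - 11 = (K² + O²) - 11 = -11 + K² + O²)
D(a(Q(v(-4), -3), 3), 15)*6486 = (-11 + 15² + (-48 - 90*0)²)*6486 = (-11 + 225 + (-48 + 0)²)*6486 = (-11 + 225 + (-48)²)*6486 = (-11 + 225 + 2304)*6486 = 2518*6486 = 16331748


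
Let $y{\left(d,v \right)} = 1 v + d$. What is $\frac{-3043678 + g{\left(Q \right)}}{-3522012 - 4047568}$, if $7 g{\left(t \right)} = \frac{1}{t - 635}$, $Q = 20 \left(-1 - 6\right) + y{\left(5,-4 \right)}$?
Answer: $\frac{3298129481}{8202396888} \approx 0.40209$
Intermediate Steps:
$y{\left(d,v \right)} = d + v$ ($y{\left(d,v \right)} = v + d = d + v$)
$Q = -139$ ($Q = 20 \left(-1 - 6\right) + \left(5 - 4\right) = 20 \left(-1 - 6\right) + 1 = 20 \left(-7\right) + 1 = -140 + 1 = -139$)
$g{\left(t \right)} = \frac{1}{7 \left(-635 + t\right)}$ ($g{\left(t \right)} = \frac{1}{7 \left(t - 635\right)} = \frac{1}{7 \left(-635 + t\right)}$)
$\frac{-3043678 + g{\left(Q \right)}}{-3522012 - 4047568} = \frac{-3043678 + \frac{1}{7 \left(-635 - 139\right)}}{-3522012 - 4047568} = \frac{-3043678 + \frac{1}{7 \left(-774\right)}}{-7569580} = \left(-3043678 + \frac{1}{7} \left(- \frac{1}{774}\right)\right) \left(- \frac{1}{7569580}\right) = \left(-3043678 - \frac{1}{5418}\right) \left(- \frac{1}{7569580}\right) = \left(- \frac{16490647405}{5418}\right) \left(- \frac{1}{7569580}\right) = \frac{3298129481}{8202396888}$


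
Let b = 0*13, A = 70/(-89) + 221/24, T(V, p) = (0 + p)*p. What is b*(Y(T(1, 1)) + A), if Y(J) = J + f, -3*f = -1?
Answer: 0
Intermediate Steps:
f = 1/3 (f = -1/3*(-1) = 1/3 ≈ 0.33333)
T(V, p) = p**2 (T(V, p) = p*p = p**2)
Y(J) = 1/3 + J (Y(J) = J + 1/3 = 1/3 + J)
A = 17989/2136 (A = 70*(-1/89) + 221*(1/24) = -70/89 + 221/24 = 17989/2136 ≈ 8.4218)
b = 0
b*(Y(T(1, 1)) + A) = 0*((1/3 + 1**2) + 17989/2136) = 0*((1/3 + 1) + 17989/2136) = 0*(4/3 + 17989/2136) = 0*(20837/2136) = 0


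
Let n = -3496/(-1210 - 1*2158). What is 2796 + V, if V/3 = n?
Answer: 1178427/421 ≈ 2799.1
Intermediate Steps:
n = 437/421 (n = -3496/(-1210 - 2158) = -3496/(-3368) = -3496*(-1/3368) = 437/421 ≈ 1.0380)
V = 1311/421 (V = 3*(437/421) = 1311/421 ≈ 3.1140)
2796 + V = 2796 + 1311/421 = 1178427/421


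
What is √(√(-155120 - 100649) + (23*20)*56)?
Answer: √(25760 + I*√255769) ≈ 160.51 + 1.575*I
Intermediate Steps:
√(√(-155120 - 100649) + (23*20)*56) = √(√(-255769) + 460*56) = √(I*√255769 + 25760) = √(25760 + I*√255769)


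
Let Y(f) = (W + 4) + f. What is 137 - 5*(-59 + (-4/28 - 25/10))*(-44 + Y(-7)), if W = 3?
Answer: -93971/7 ≈ -13424.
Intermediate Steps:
Y(f) = 7 + f (Y(f) = (3 + 4) + f = 7 + f)
137 - 5*(-59 + (-4/28 - 25/10))*(-44 + Y(-7)) = 137 - 5*(-59 + (-4/28 - 25/10))*(-44 + (7 - 7)) = 137 - 5*(-59 + (-4*1/28 - 25*1/10))*(-44 + 0) = 137 - 5*(-59 + (-1/7 - 5/2))*(-44) = 137 - 5*(-59 - 37/14)*(-44) = 137 - (-4315)*(-44)/14 = 137 - 5*18986/7 = 137 - 94930/7 = -93971/7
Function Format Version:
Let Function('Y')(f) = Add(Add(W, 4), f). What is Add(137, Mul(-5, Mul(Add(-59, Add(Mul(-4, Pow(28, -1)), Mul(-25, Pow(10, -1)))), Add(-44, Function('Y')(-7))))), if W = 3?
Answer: Rational(-93971, 7) ≈ -13424.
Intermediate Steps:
Function('Y')(f) = Add(7, f) (Function('Y')(f) = Add(Add(3, 4), f) = Add(7, f))
Add(137, Mul(-5, Mul(Add(-59, Add(Mul(-4, Pow(28, -1)), Mul(-25, Pow(10, -1)))), Add(-44, Function('Y')(-7))))) = Add(137, Mul(-5, Mul(Add(-59, Add(Mul(-4, Pow(28, -1)), Mul(-25, Pow(10, -1)))), Add(-44, Add(7, -7))))) = Add(137, Mul(-5, Mul(Add(-59, Add(Mul(-4, Rational(1, 28)), Mul(-25, Rational(1, 10)))), Add(-44, 0)))) = Add(137, Mul(-5, Mul(Add(-59, Add(Rational(-1, 7), Rational(-5, 2))), -44))) = Add(137, Mul(-5, Mul(Add(-59, Rational(-37, 14)), -44))) = Add(137, Mul(-5, Mul(Rational(-863, 14), -44))) = Add(137, Mul(-5, Rational(18986, 7))) = Add(137, Rational(-94930, 7)) = Rational(-93971, 7)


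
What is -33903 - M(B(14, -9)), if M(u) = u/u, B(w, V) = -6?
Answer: -33904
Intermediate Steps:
M(u) = 1
-33903 - M(B(14, -9)) = -33903 - 1*1 = -33903 - 1 = -33904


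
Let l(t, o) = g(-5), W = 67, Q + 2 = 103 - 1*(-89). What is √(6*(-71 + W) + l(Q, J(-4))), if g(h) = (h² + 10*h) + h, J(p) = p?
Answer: 3*I*√6 ≈ 7.3485*I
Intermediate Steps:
Q = 190 (Q = -2 + (103 - 1*(-89)) = -2 + (103 + 89) = -2 + 192 = 190)
g(h) = h² + 11*h
l(t, o) = -30 (l(t, o) = -5*(11 - 5) = -5*6 = -30)
√(6*(-71 + W) + l(Q, J(-4))) = √(6*(-71 + 67) - 30) = √(6*(-4) - 30) = √(-24 - 30) = √(-54) = 3*I*√6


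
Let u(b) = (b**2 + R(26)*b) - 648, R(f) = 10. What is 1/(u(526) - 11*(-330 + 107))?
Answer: 1/283741 ≈ 3.5243e-6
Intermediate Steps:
u(b) = -648 + b**2 + 10*b (u(b) = (b**2 + 10*b) - 648 = -648 + b**2 + 10*b)
1/(u(526) - 11*(-330 + 107)) = 1/((-648 + 526**2 + 10*526) - 11*(-330 + 107)) = 1/((-648 + 276676 + 5260) - 11*(-223)) = 1/(281288 + 2453) = 1/283741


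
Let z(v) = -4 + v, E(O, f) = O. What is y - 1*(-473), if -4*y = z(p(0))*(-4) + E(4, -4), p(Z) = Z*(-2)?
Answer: 468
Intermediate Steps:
p(Z) = -2*Z
y = -5 (y = -((-4 - 2*0)*(-4) + 4)/4 = -((-4 + 0)*(-4) + 4)/4 = -(-4*(-4) + 4)/4 = -(16 + 4)/4 = -¼*20 = -5)
y - 1*(-473) = -5 - 1*(-473) = -5 + 473 = 468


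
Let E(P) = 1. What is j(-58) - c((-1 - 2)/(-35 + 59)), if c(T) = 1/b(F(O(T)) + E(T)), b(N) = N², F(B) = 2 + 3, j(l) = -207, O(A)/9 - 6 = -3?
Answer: -7453/36 ≈ -207.03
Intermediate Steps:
O(A) = 27 (O(A) = 54 + 9*(-3) = 54 - 27 = 27)
F(B) = 5
c(T) = 1/36 (c(T) = 1/((5 + 1)²) = 1/(6²) = 1/36)
j(-58) - c((-1 - 2)/(-35 + 59)) = -207 - 1*1/36 = -207 - 1/36 = -7453/36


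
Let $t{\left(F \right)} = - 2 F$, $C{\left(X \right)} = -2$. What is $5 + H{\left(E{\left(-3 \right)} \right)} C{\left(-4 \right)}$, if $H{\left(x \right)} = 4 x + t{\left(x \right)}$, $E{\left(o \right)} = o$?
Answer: $17$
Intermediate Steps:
$H{\left(x \right)} = 2 x$ ($H{\left(x \right)} = 4 x - 2 x = 2 x$)
$5 + H{\left(E{\left(-3 \right)} \right)} C{\left(-4 \right)} = 5 + 2 \left(-3\right) \left(-2\right) = 5 - -12 = 5 + 12 = 17$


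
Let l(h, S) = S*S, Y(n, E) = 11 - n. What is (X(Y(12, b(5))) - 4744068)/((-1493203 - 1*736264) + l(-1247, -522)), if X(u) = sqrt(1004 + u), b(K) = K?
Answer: 677724/279569 - sqrt(1003)/1956983 ≈ 2.4242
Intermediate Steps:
l(h, S) = S**2
(X(Y(12, b(5))) - 4744068)/((-1493203 - 1*736264) + l(-1247, -522)) = (sqrt(1004 + (11 - 1*12)) - 4744068)/((-1493203 - 1*736264) + (-522)**2) = (sqrt(1004 + (11 - 12)) - 4744068)/((-1493203 - 736264) + 272484) = (sqrt(1004 - 1) - 4744068)/(-2229467 + 272484) = (sqrt(1003) - 4744068)/(-1956983) = (-4744068 + sqrt(1003))*(-1/1956983) = 677724/279569 - sqrt(1003)/1956983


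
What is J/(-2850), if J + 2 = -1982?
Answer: 992/1425 ≈ 0.69614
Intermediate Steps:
J = -1984 (J = -2 - 1982 = -1984)
J/(-2850) = -1984/(-2850) = -1984*(-1/2850) = 992/1425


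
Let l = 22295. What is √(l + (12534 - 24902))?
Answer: 3*√1103 ≈ 99.634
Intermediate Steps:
√(l + (12534 - 24902)) = √(22295 + (12534 - 24902)) = √(22295 - 12368) = √9927 = 3*√1103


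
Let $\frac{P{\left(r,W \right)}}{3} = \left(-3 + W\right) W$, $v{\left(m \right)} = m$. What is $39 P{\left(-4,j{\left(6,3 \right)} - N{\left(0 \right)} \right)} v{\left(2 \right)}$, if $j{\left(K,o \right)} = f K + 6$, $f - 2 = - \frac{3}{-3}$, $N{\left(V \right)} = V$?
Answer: $117936$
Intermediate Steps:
$f = 3$ ($f = 2 - \frac{3}{-3} = 2 - -1 = 2 + 1 = 3$)
$j{\left(K,o \right)} = 6 + 3 K$ ($j{\left(K,o \right)} = 3 K + 6 = 6 + 3 K$)
$P{\left(r,W \right)} = 3 W \left(-3 + W\right)$ ($P{\left(r,W \right)} = 3 \left(-3 + W\right) W = 3 W \left(-3 + W\right)$)
$39 P{\left(-4,j{\left(6,3 \right)} - N{\left(0 \right)} \right)} v{\left(2 \right)} = 39 \cdot 3 \left(\left(6 + 3 \cdot 6\right) - 0\right) \left(-3 + \left(\left(6 + 3 \cdot 6\right) - 0\right)\right) 2 = 39 \cdot 3 \left(\left(6 + 18\right) + 0\right) \left(-3 + \left(\left(6 + 18\right) + 0\right)\right) 2 = 39 \cdot 3 \left(24 + 0\right) \left(-3 + \left(24 + 0\right)\right) 2 = 39 \cdot 3 \cdot 24 \left(-3 + 24\right) 2 = 39 \cdot 3 \cdot 24 \cdot 21 \cdot 2 = 39 \cdot 1512 \cdot 2 = 58968 \cdot 2 = 117936$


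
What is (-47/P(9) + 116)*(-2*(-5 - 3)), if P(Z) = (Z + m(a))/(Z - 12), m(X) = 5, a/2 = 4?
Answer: 14120/7 ≈ 2017.1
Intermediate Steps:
a = 8 (a = 2*4 = 8)
P(Z) = (5 + Z)/(-12 + Z) (P(Z) = (Z + 5)/(Z - 12) = (5 + Z)/(-12 + Z))
(-47/P(9) + 116)*(-2*(-5 - 3)) = (-47*(-12 + 9)/(5 + 9) + 116)*(-2*(-5 - 3)) = (-47/(14/(-3)) + 116)*(-2*(-8)) = (-47/((-⅓*14)) + 116)*16 = (-47/(-14/3) + 116)*16 = (-47*(-3/14) + 116)*16 = (141/14 + 116)*16 = (1765/14)*16 = 14120/7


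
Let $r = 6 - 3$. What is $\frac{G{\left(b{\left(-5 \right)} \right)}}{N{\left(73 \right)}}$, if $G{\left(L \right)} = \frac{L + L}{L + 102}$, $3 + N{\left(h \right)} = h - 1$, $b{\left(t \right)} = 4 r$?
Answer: $\frac{4}{1311} \approx 0.0030511$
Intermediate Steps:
$r = 3$
$b{\left(t \right)} = 12$ ($b{\left(t \right)} = 4 \cdot 3 = 12$)
$N{\left(h \right)} = -4 + h$ ($N{\left(h \right)} = -3 + \left(h - 1\right) = -3 + \left(-1 + h\right) = -4 + h$)
$G{\left(L \right)} = \frac{2 L}{102 + L}$
$\frac{G{\left(b{\left(-5 \right)} \right)}}{N{\left(73 \right)}} = \frac{2 \cdot 12 \frac{1}{102 + 12}}{-4 + 73} = \frac{2 \cdot 12 \cdot \frac{1}{114}}{69} = 2 \cdot 12 \cdot \frac{1}{114} \cdot \frac{1}{69} = \frac{4}{19} \cdot \frac{1}{69} = \frac{4}{1311}$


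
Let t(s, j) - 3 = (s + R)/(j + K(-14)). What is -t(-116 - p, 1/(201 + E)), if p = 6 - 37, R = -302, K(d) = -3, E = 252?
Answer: -179385/1358 ≈ -132.09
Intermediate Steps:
p = -31
t(s, j) = 3 + (-302 + s)/(-3 + j) (t(s, j) = 3 + (s - 302)/(j - 3) = 3 + (-302 + s)/(-3 + j))
-t(-116 - p, 1/(201 + E)) = -(-311 + (-116 - 1*(-31)) + 3/(201 + 252))/(-3 + 1/(201 + 252)) = -(-311 + (-116 + 31) + 3/453)/(-3 + 1/453) = -(-311 - 85 + 3*(1/453))/(-3 + 1/453) = -(-311 - 85 + 1/151)/(-1358/453) = -(-453)*(-59795)/(1358*151) = -1*179385/1358 = -179385/1358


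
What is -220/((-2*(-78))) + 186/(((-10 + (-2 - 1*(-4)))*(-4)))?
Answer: 2747/624 ≈ 4.4022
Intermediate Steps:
-220/((-2*(-78))) + 186/(((-10 + (-2 - 1*(-4)))*(-4))) = -220/156 + 186/(((-10 + (-2 + 4))*(-4))) = -220*1/156 + 186/(((-10 + 2)*(-4))) = -55/39 + 186/((-8*(-4))) = -55/39 + 186/32 = -55/39 + 186*(1/32) = -55/39 + 93/16 = 2747/624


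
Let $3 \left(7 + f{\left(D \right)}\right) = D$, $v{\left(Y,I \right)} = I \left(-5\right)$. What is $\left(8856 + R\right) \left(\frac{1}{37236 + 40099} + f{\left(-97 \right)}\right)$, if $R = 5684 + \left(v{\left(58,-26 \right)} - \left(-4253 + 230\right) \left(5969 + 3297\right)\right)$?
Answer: $- \frac{113435739424092}{77335} \approx -1.4668 \cdot 10^{9}$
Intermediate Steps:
$v{\left(Y,I \right)} = - 5 I$
$f{\left(D \right)} = -7 + \frac{D}{3}$
$R = 37282932$ ($R = 5684 - \left(-130 + \left(-4253 + 230\right) \left(5969 + 3297\right)\right) = 5684 - \left(-130 - 37277118\right) = 5684 + \left(130 - -37277118\right) = 5684 + \left(130 + 37277118\right) = 5684 + 37277248 = 37282932$)
$\left(8856 + R\right) \left(\frac{1}{37236 + 40099} + f{\left(-97 \right)}\right) = \left(8856 + 37282932\right) \left(\frac{1}{37236 + 40099} + \left(-7 + \frac{1}{3} \left(-97\right)\right)\right) = 37291788 \left(\frac{1}{77335} - \frac{118}{3}\right) = 37291788 \left(- \frac{9125527}{232005}\right) = - \frac{113435739424092}{77335}$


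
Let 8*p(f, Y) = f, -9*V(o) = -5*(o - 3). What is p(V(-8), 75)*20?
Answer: -275/18 ≈ -15.278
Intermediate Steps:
V(o) = -5/3 + 5*o/9 (V(o) = -(-5)*(o - 3)/9 = -(-5)*(-3 + o)/9 = -(15 - 5*o)/9 = -5/3 + 5*o/9)
p(f, Y) = f/8
p(V(-8), 75)*20 = ((-5/3 + (5/9)*(-8))/8)*20 = ((-5/3 - 40/9)/8)*20 = ((⅛)*(-55/9))*20 = -55/72*20 = -275/18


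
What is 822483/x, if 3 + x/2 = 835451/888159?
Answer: -730495678797/3658052 ≈ -1.9970e+5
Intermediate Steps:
x = -3658052/888159 (x = -6 + 2*(835451/888159) = -6 + 1670902/888159 = -3658052/888159 ≈ -4.1187)
822483/x = 822483/(-3658052/888159) = 822483*(-888159/3658052) = -730495678797/3658052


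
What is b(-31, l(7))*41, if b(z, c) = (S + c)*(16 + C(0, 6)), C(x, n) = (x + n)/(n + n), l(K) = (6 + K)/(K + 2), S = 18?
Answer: 78925/6 ≈ 13154.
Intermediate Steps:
l(K) = (6 + K)/(2 + K)
C(x, n) = (n + x)/(2*n) (C(x, n) = (n + x)/((2*n)) = (n + x)*(1/(2*n)) = (n + x)/(2*n))
b(z, c) = 297 + 33*c/2 (b(z, c) = (18 + c)*(16 + (1/2)*(6 + 0)/6) = (18 + c)*(16 + (1/2)*(1/6)*6) = (18 + c)*(16 + 1/2) = (18 + c)*(33/2) = 297 + 33*c/2)
b(-31, l(7))*41 = (297 + 33*((6 + 7)/(2 + 7))/2)*41 = (297 + 33*(13/9)/2)*41 = (297 + 33*((1/9)*13)/2)*41 = (297 + (33/2)*(13/9))*41 = (297 + 143/6)*41 = (1925/6)*41 = 78925/6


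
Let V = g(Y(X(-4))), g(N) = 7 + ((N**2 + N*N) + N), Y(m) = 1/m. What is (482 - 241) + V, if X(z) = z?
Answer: 1983/8 ≈ 247.88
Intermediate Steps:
g(N) = 7 + N + 2*N**2 (g(N) = 7 + ((N**2 + N**2) + N) = 7 + (2*N**2 + N) = 7 + (N + 2*N**2) = 7 + N + 2*N**2)
V = 55/8 (V = 7 + 1/(-4) + 2*(1/(-4))**2 = 7 - 1/4 + 2*(-1/4)**2 = 7 - 1/4 + 2*(1/16) = 7 - 1/4 + 1/8 = 55/8 ≈ 6.8750)
(482 - 241) + V = (482 - 241) + 55/8 = 241 + 55/8 = 1983/8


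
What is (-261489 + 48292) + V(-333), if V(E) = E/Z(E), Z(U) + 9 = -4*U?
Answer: -31339996/147 ≈ -2.1320e+5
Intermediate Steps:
Z(U) = -9 - 4*U
V(E) = E/(-9 - 4*E)
(-261489 + 48292) + V(-333) = (-261489 + 48292) - 1*(-333)/(9 + 4*(-333)) = -213197 - 1*(-333)/(9 - 1332) = -213197 - 1*(-333)/(-1323) = -213197 - 1*(-333)*(-1/1323) = -213197 - 37/147 = -31339996/147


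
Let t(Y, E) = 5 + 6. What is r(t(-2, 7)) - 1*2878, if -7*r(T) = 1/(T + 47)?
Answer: -1168469/406 ≈ -2878.0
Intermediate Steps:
t(Y, E) = 11
r(T) = -1/(7*(47 + T)) (r(T) = -1/(7*(T + 47)) = -1/(7*(47 + T)))
r(t(-2, 7)) - 1*2878 = -1/(329 + 7*11) - 1*2878 = -1/(329 + 77) - 2878 = -1/406 - 2878 = -1168469/406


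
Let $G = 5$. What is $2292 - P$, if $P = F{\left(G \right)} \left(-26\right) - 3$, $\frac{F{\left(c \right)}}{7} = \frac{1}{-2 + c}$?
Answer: $\frac{7067}{3} \approx 2355.7$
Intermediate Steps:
$F{\left(c \right)} = \frac{7}{-2 + c}$
$P = - \frac{191}{3}$ ($P = \frac{7}{-2 + 5} \left(-26\right) - 3 = \frac{7}{3} \left(-26\right) - 3 = - \frac{182}{3} - 3 = - \frac{191}{3} \approx -63.667$)
$2292 - P = 2292 - - \frac{191}{3} = 2292 + \frac{191}{3} = \frac{7067}{3}$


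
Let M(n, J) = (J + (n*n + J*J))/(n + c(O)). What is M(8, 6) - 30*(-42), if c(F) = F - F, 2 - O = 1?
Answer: 5093/4 ≈ 1273.3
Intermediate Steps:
O = 1 (O = 2 - 1*1 = 2 - 1 = 1)
c(F) = 0
M(n, J) = (J + J² + n²)/n (M(n, J) = (J + (n*n + J*J))/(n + 0) = (J + (n² + J²))/n = (J + (J² + n²))/n = (J + J² + n²)/n)
M(8, 6) - 30*(-42) = (6 + 6² + 8²)/8 - 30*(-42) = (6 + 36 + 64)/8 + 1260 = (⅛)*106 + 1260 = 53/4 + 1260 = 5093/4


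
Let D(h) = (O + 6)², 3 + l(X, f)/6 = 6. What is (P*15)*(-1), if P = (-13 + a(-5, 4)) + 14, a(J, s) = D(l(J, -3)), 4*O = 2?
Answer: -2595/4 ≈ -648.75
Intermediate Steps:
O = ½ (O = (¼)*2 = ½ ≈ 0.50000)
l(X, f) = 18 (l(X, f) = -18 + 6*6 = -18 + 36 = 18)
D(h) = 169/4 (D(h) = (½ + 6)² = (13/2)² = 169/4)
a(J, s) = 169/4
P = 173/4 (P = (-13 + 169/4) + 14 = 117/4 + 14 = 173/4 ≈ 43.250)
(P*15)*(-1) = ((173/4)*15)*(-1) = (2595/4)*(-1) = -2595/4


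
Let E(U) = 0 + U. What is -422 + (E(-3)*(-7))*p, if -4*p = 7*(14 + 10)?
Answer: -1304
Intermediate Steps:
E(U) = U
p = -42 (p = -7*(14 + 10)/4 = -7*24/4 = -¼*168 = -42)
-422 + (E(-3)*(-7))*p = -422 - 3*(-7)*(-42) = -422 + 21*(-42) = -422 - 882 = -1304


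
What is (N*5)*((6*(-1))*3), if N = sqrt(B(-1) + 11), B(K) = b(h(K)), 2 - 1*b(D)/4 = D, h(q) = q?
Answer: -90*sqrt(23) ≈ -431.63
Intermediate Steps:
b(D) = 8 - 4*D
B(K) = 8 - 4*K
N = sqrt(23) (N = sqrt((8 - 4*(-1)) + 11) = sqrt((8 + 4) + 11) = sqrt(12 + 11) = sqrt(23) ≈ 4.7958)
(N*5)*((6*(-1))*3) = (sqrt(23)*5)*((6*(-1))*3) = (5*sqrt(23))*(-6*3) = (5*sqrt(23))*(-18) = -90*sqrt(23)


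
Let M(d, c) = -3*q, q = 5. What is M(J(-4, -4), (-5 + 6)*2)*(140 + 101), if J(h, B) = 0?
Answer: -3615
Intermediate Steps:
M(d, c) = -15 (M(d, c) = -3*5 = -15)
M(J(-4, -4), (-5 + 6)*2)*(140 + 101) = -15*(140 + 101) = -15*241 = -3615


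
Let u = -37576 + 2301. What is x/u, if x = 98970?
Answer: -19794/7055 ≈ -2.8057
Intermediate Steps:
u = -35275
x/u = 98970/(-35275) = 98970*(-1/35275) = -19794/7055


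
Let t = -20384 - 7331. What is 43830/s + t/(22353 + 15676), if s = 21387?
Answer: 358023455/271108741 ≈ 1.3206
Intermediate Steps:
t = -27715
43830/s + t/(22353 + 15676) = 43830/21387 - 27715/(22353 + 15676) = 43830*(1/21387) - 27715/38029 = 14610/7129 - 27715*1/38029 = 14610/7129 - 27715/38029 = 358023455/271108741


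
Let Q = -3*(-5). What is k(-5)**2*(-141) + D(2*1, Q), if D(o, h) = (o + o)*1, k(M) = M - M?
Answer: 4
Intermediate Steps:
Q = 15
k(M) = 0
D(o, h) = 2*o (D(o, h) = (2*o)*1 = 2*o)
k(-5)**2*(-141) + D(2*1, Q) = 0**2*(-141) + 2*(2*1) = 0*(-141) + 2*2 = 0 + 4 = 4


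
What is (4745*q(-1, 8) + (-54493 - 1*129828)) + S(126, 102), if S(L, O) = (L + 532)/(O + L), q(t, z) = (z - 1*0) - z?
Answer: -21012265/114 ≈ -1.8432e+5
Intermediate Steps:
q(t, z) = 0 (q(t, z) = (z + 0) - z = z - z = 0)
S(L, O) = (532 + L)/(L + O)
(4745*q(-1, 8) + (-54493 - 1*129828)) + S(126, 102) = (4745*0 + (-54493 - 1*129828)) + (532 + 126)/(126 + 102) = (0 + (-54493 - 129828)) + 658/228 = (0 - 184321) + (1/228)*658 = -184321 + 329/114 = -21012265/114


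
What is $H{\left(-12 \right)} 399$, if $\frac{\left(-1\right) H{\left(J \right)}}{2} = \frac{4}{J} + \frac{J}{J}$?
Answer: $-532$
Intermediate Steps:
$H{\left(J \right)} = -2 - \frac{8}{J}$ ($H{\left(J \right)} = - 2 \left(\frac{4}{J} + \frac{J}{J}\right) = - 2 \left(\frac{4}{J} + 1\right) = - 2 \left(1 + \frac{4}{J}\right) = -2 - \frac{8}{J}$)
$H{\left(-12 \right)} 399 = \left(-2 - \frac{8}{-12}\right) 399 = \left(-2 - - \frac{2}{3}\right) 399 = \left(-2 + \frac{2}{3}\right) 399 = \left(- \frac{4}{3}\right) 399 = -532$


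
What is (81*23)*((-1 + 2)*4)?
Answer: 7452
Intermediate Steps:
(81*23)*((-1 + 2)*4) = 1863*(1*4) = 1863*4 = 7452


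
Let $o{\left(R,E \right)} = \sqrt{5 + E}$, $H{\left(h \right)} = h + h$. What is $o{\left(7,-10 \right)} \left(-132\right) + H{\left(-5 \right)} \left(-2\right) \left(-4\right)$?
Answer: $-80 - 132 i \sqrt{5} \approx -80.0 - 295.16 i$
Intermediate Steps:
$H{\left(h \right)} = 2 h$
$o{\left(7,-10 \right)} \left(-132\right) + H{\left(-5 \right)} \left(-2\right) \left(-4\right) = \sqrt{5 - 10} \left(-132\right) + 2 \left(-5\right) \left(-2\right) \left(-4\right) = \sqrt{-5} \left(-132\right) + \left(-10\right) \left(-2\right) \left(-4\right) = i \sqrt{5} \left(-132\right) + 20 \left(-4\right) = - 132 i \sqrt{5} - 80 = -80 - 132 i \sqrt{5}$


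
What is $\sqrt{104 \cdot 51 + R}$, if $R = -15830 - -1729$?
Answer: $i \sqrt{8797} \approx 93.792 i$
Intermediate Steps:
$R = -14101$ ($R = -15830 + 1729 = -14101$)
$\sqrt{104 \cdot 51 + R} = \sqrt{104 \cdot 51 - 14101} = \sqrt{5304 - 14101} = \sqrt{-8797} = i \sqrt{8797}$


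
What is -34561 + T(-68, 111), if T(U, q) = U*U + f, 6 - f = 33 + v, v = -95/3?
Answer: -89797/3 ≈ -29932.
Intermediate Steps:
v = -95/3 (v = -95*⅓ = -95/3 ≈ -31.667)
f = 14/3 (f = 6 - (33 - 95/3) = 6 - 1*4/3 = 6 - 4/3 = 14/3 ≈ 4.6667)
T(U, q) = 14/3 + U² (T(U, q) = U*U + 14/3 = U² + 14/3 = 14/3 + U²)
-34561 + T(-68, 111) = -34561 + (14/3 + (-68)²) = -34561 + (14/3 + 4624) = -34561 + 13886/3 = -89797/3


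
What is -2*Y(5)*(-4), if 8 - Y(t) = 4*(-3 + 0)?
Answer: 160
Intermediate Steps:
Y(t) = 20 (Y(t) = 8 - 4*(-3 + 0) = 8 - 4*(-3) = 8 - 1*(-12) = 8 + 12 = 20)
-2*Y(5)*(-4) = -2*20*(-4) = -40*(-4) = -1*(-160) = 160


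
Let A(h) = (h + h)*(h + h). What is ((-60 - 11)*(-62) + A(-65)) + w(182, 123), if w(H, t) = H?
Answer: 21484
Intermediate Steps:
A(h) = 4*h² (A(h) = (2*h)*(2*h) = 4*h²)
((-60 - 11)*(-62) + A(-65)) + w(182, 123) = ((-60 - 11)*(-62) + 4*(-65)²) + 182 = (-71*(-62) + 4*4225) + 182 = (4402 + 16900) + 182 = 21302 + 182 = 21484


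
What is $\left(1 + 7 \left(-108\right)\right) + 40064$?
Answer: $39309$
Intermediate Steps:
$\left(1 + 7 \left(-108\right)\right) + 40064 = \left(1 - 756\right) + 40064 = -755 + 40064 = 39309$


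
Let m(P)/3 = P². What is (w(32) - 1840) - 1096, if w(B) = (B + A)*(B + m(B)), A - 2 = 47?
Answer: 248488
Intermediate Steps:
A = 49 (A = 2 + 47 = 49)
m(P) = 3*P²
w(B) = (49 + B)*(B + 3*B²) (w(B) = (B + 49)*(B + 3*B²) = (49 + B)*(B + 3*B²))
(w(32) - 1840) - 1096 = (32*(49 + 3*32² + 148*32) - 1840) - 1096 = (32*(49 + 3*1024 + 4736) - 1840) - 1096 = (32*(49 + 3072 + 4736) - 1840) - 1096 = (32*7857 - 1840) - 1096 = (251424 - 1840) - 1096 = 249584 - 1096 = 248488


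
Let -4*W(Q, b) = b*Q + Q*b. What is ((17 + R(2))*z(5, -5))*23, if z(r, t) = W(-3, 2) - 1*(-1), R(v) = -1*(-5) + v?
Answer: 2208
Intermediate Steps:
R(v) = 5 + v
W(Q, b) = -Q*b/2 (W(Q, b) = -(b*Q + Q*b)/4 = -(Q*b + Q*b)/4 = -Q*b/2)
z(r, t) = 4 (z(r, t) = -½*(-3)*2 - 1*(-1) = 3 + 1 = 4)
((17 + R(2))*z(5, -5))*23 = ((17 + (5 + 2))*4)*23 = ((17 + 7)*4)*23 = (24*4)*23 = 96*23 = 2208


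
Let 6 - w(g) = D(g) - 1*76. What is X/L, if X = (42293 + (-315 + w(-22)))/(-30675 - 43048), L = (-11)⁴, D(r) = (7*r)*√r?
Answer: -42060/1079378443 - 14*I*√22/98125313 ≈ -3.8967e-5 - 6.692e-7*I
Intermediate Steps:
D(r) = 7*r^(3/2)
w(g) = 82 - 7*g^(3/2) (w(g) = 6 - (7*g^(3/2) - 1*76) = 6 - (7*g^(3/2) - 76) = 6 - (-76 + 7*g^(3/2)) = 6 + (76 - 7*g^(3/2)) = 82 - 7*g^(3/2))
L = 14641
X = -42060/73723 - 154*I*√22/73723 (X = (42293 + (-315 + (82 - (-154)*I*√22)))/(-30675 - 43048) = (42293 + (-315 + (82 - (-154)*I*√22)))/(-73723) = (42293 + (-315 + (82 + 154*I*√22)))*(-1/73723) = (42293 + (-233 + 154*I*√22))*(-1/73723) = (42060 + 154*I*√22)*(-1/73723) = -42060/73723 - 154*I*√22/73723 ≈ -0.57051 - 0.0097978*I)
X/L = (-42060/73723 - 154*I*√22/73723)/14641 = (-42060/73723 - 154*I*√22/73723)*(1/14641) = -42060/1079378443 - 14*I*√22/98125313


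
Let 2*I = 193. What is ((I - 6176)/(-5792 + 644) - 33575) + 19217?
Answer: -16424201/1144 ≈ -14357.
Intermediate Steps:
I = 193/2 (I = (½)*193 = 193/2 ≈ 96.500)
((I - 6176)/(-5792 + 644) - 33575) + 19217 = ((193/2 - 6176)/(-5792 + 644) - 33575) + 19217 = (-12159/2/(-5148) - 33575) + 19217 = (-12159/2*(-1/5148) - 33575) + 19217 = (1351/1144 - 33575) + 19217 = -38408449/1144 + 19217 = -16424201/1144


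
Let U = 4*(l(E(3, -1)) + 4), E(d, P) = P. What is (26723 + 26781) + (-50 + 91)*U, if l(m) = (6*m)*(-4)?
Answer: 58096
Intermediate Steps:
l(m) = -24*m
U = 112 (U = 4*(-24*(-1) + 4) = 4*(24 + 4) = 4*28 = 112)
(26723 + 26781) + (-50 + 91)*U = (26723 + 26781) + (-50 + 91)*112 = 53504 + 41*112 = 53504 + 4592 = 58096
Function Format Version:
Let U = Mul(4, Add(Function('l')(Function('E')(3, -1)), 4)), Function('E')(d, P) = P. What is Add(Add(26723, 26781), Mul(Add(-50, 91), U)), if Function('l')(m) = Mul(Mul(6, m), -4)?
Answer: 58096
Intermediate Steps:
Function('l')(m) = Mul(-24, m)
U = 112 (U = Mul(4, Add(Mul(-24, -1), 4)) = Mul(4, Add(24, 4)) = Mul(4, 28) = 112)
Add(Add(26723, 26781), Mul(Add(-50, 91), U)) = Add(Add(26723, 26781), Mul(Add(-50, 91), 112)) = Add(53504, Mul(41, 112)) = Add(53504, 4592) = 58096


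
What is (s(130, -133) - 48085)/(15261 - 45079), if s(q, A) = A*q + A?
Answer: 32754/14909 ≈ 2.1969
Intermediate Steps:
s(q, A) = A + A*q
(s(130, -133) - 48085)/(15261 - 45079) = (-133*(1 + 130) - 48085)/(15261 - 45079) = (-133*131 - 48085)/(-29818) = (-17423 - 48085)*(-1/29818) = -65508*(-1/29818) = 32754/14909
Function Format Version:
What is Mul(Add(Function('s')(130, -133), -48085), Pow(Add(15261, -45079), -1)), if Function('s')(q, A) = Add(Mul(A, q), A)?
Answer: Rational(32754, 14909) ≈ 2.1969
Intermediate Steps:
Function('s')(q, A) = Add(A, Mul(A, q))
Mul(Add(Function('s')(130, -133), -48085), Pow(Add(15261, -45079), -1)) = Mul(Add(Mul(-133, Add(1, 130)), -48085), Pow(Add(15261, -45079), -1)) = Mul(Add(Mul(-133, 131), -48085), Pow(-29818, -1)) = Mul(Add(-17423, -48085), Rational(-1, 29818)) = Mul(-65508, Rational(-1, 29818)) = Rational(32754, 14909)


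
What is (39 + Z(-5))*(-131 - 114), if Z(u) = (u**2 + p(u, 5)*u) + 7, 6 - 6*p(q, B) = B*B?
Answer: -127645/6 ≈ -21274.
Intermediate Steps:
p(q, B) = 1 - B**2/6 (p(q, B) = 1 - B*B/6 = 1 - B**2/6)
Z(u) = 7 + u**2 - 19*u/6 (Z(u) = (u**2 + (1 - 1/6*5**2)*u) + 7 = (u**2 + (1 - 1/6*25)*u) + 7 = (u**2 + (1 - 25/6)*u) + 7 = (u**2 - 19*u/6) + 7 = 7 + u**2 - 19*u/6)
(39 + Z(-5))*(-131 - 114) = (39 + (7 + (-5)**2 - 19/6*(-5)))*(-131 - 114) = (39 + (7 + 25 + 95/6))*(-245) = (39 + 287/6)*(-245) = (521/6)*(-245) = -127645/6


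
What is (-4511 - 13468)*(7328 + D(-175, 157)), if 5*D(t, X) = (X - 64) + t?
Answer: -657276282/5 ≈ -1.3146e+8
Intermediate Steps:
D(t, X) = -64/5 + X/5 + t/5 (D(t, X) = ((X - 64) + t)/5 = ((-64 + X) + t)/5 = (-64 + X + t)/5 = -64/5 + X/5 + t/5)
(-4511 - 13468)*(7328 + D(-175, 157)) = (-4511 - 13468)*(7328 + (-64/5 + (1/5)*157 + (1/5)*(-175))) = -17979*(7328 + (-64/5 + 157/5 - 35)) = -17979*(7328 - 82/5) = -17979*36558/5 = -657276282/5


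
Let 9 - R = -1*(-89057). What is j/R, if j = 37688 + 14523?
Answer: -52211/89048 ≈ -0.58632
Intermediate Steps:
R = -89048 (R = 9 - (-1)*(-89057) = 9 - 1*89057 = 9 - 89057 = -89048)
j = 52211
j/R = 52211/(-89048) = 52211*(-1/89048) = -52211/89048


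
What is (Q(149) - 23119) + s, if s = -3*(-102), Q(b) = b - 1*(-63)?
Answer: -22601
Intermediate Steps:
Q(b) = 63 + b (Q(b) = b + 63 = 63 + b)
s = 306
(Q(149) - 23119) + s = ((63 + 149) - 23119) + 306 = (212 - 23119) + 306 = -22907 + 306 = -22601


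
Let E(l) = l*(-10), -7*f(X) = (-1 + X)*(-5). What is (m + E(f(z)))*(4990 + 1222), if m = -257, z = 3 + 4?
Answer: -13038988/7 ≈ -1.8627e+6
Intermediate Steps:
z = 7
f(X) = -5/7 + 5*X/7 (f(X) = -(-1 + X)*(-5)/7 = -(5 - 5*X)/7 = -5/7 + 5*X/7)
E(l) = -10*l
(m + E(f(z)))*(4990 + 1222) = (-257 - 10*(-5/7 + (5/7)*7))*(4990 + 1222) = (-257 - 10*(-5/7 + 5))*6212 = (-257 - 10*30/7)*6212 = (-257 - 300/7)*6212 = -2099/7*6212 = -13038988/7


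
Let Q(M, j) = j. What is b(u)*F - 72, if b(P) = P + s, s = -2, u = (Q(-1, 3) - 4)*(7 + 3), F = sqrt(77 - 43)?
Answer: -72 - 12*sqrt(34) ≈ -141.97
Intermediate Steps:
F = sqrt(34) ≈ 5.8309
u = -10 (u = (3 - 4)*(7 + 3) = -1*10 = -10)
b(P) = -2 + P (b(P) = P - 2 = -2 + P)
b(u)*F - 72 = (-2 - 10)*sqrt(34) - 72 = -12*sqrt(34) - 72 = -72 - 12*sqrt(34)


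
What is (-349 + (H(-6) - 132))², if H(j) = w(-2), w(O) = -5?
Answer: 236196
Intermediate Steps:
H(j) = -5
(-349 + (H(-6) - 132))² = (-349 + (-5 - 132))² = (-349 - 137)² = (-486)² = 236196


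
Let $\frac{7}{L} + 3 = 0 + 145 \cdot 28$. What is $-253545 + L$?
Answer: $- \frac{1028632058}{4057} \approx -2.5355 \cdot 10^{5}$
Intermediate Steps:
$L = \frac{7}{4057}$ ($L = \frac{7}{-3 + \left(0 + 145 \cdot 28\right)} = \frac{7}{-3 + \left(0 + 4060\right)} = \frac{7}{-3 + 4060} = \frac{7}{4057} \approx 0.0017254$)
$-253545 + L = -253545 + \frac{7}{4057} = - \frac{1028632058}{4057}$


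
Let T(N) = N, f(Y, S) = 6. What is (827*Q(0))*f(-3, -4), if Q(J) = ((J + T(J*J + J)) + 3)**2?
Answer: 44658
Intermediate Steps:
Q(J) = (3 + J**2 + 2*J)**2 (Q(J) = ((J + (J*J + J)) + 3)**2 = ((J + (J**2 + J)) + 3)**2 = ((J + (J + J**2)) + 3)**2 = ((J**2 + 2*J) + 3)**2 = (3 + J**2 + 2*J)**2)
(827*Q(0))*f(-3, -4) = (827*(3 + 0 + 0*(1 + 0))**2)*6 = (827*(3 + 0 + 0*1)**2)*6 = (827*(3 + 0 + 0)**2)*6 = (827*3**2)*6 = (827*9)*6 = 7443*6 = 44658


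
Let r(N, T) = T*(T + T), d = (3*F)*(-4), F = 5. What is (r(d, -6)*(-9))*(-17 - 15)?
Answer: 20736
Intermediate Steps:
d = -60 (d = (3*5)*(-4) = 15*(-4) = -60)
r(N, T) = 2*T**2 (r(N, T) = T*(2*T) = 2*T**2)
(r(d, -6)*(-9))*(-17 - 15) = ((2*(-6)**2)*(-9))*(-17 - 15) = ((2*36)*(-9))*(-32) = (72*(-9))*(-32) = -648*(-32) = 20736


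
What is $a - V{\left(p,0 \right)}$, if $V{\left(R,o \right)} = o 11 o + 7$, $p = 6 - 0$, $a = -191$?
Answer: $-198$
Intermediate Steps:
$p = 6$ ($p = 6 + 0 = 6$)
$V{\left(R,o \right)} = 7 + 11 o^{2}$ ($V{\left(R,o \right)} = 11 o o + 7 = 11 o^{2} + 7 = 7 + 11 o^{2}$)
$a - V{\left(p,0 \right)} = -191 - \left(7 + 11 \cdot 0^{2}\right) = -191 - \left(7 + 11 \cdot 0\right) = -191 - \left(7 + 0\right) = -191 - 7 = -198$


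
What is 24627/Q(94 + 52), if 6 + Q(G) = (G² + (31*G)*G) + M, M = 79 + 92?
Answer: 24627/682277 ≈ 0.036095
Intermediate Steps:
M = 171
Q(G) = 165 + 32*G² (Q(G) = -6 + ((G² + (31*G)*G) + 171) = -6 + ((G² + 31*G²) + 171) = -6 + (32*G² + 171) = -6 + (171 + 32*G²) = 165 + 32*G²)
24627/Q(94 + 52) = 24627/(165 + 32*(94 + 52)²) = 24627/(165 + 32*146²) = 24627/(165 + 32*21316) = 24627/(165 + 682112) = 24627/682277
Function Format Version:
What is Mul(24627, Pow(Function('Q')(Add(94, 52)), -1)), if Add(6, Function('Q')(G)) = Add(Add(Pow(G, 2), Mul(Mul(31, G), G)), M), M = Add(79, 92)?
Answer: Rational(24627, 682277) ≈ 0.036095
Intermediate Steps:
M = 171
Function('Q')(G) = Add(165, Mul(32, Pow(G, 2))) (Function('Q')(G) = Add(-6, Add(Add(Pow(G, 2), Mul(Mul(31, G), G)), 171)) = Add(-6, Add(Add(Pow(G, 2), Mul(31, Pow(G, 2))), 171)) = Add(-6, Add(Mul(32, Pow(G, 2)), 171)) = Add(-6, Add(171, Mul(32, Pow(G, 2)))) = Add(165, Mul(32, Pow(G, 2))))
Mul(24627, Pow(Function('Q')(Add(94, 52)), -1)) = Mul(24627, Pow(Add(165, Mul(32, Pow(Add(94, 52), 2))), -1)) = Mul(24627, Pow(Add(165, Mul(32, Pow(146, 2))), -1)) = Mul(24627, Pow(Add(165, Mul(32, 21316)), -1)) = Mul(24627, Pow(Add(165, 682112), -1)) = Mul(24627, Pow(682277, -1)) = Mul(24627, Rational(1, 682277)) = Rational(24627, 682277)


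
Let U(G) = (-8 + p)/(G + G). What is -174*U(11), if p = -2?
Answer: 870/11 ≈ 79.091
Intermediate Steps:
U(G) = -5/G (U(G) = (-8 - 2)/(G + G) = -10*1/(2*G) = -5/G)
-174*U(11) = -(-870)/11 = -174*(-5/11) = 870/11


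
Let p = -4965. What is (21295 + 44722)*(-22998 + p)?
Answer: -1846033371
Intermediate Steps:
(21295 + 44722)*(-22998 + p) = (21295 + 44722)*(-22998 - 4965) = 66017*(-27963) = -1846033371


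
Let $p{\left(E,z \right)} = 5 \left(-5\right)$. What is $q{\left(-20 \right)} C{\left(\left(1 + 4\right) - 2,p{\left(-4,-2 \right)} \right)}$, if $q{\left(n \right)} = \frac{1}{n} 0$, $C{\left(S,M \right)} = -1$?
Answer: $0$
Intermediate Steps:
$p{\left(E,z \right)} = -25$
$q{\left(n \right)} = 0$
$q{\left(-20 \right)} C{\left(\left(1 + 4\right) - 2,p{\left(-4,-2 \right)} \right)} = 0 \left(-1\right) = 0$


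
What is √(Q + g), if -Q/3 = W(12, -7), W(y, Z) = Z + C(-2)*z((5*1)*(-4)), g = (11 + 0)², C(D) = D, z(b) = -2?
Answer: √130 ≈ 11.402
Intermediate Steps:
g = 121 (g = 11² = 121)
W(y, Z) = 4 + Z (W(y, Z) = Z - 2*(-2) = Z + 4 = 4 + Z)
Q = 9 (Q = -3*(4 - 7) = -3*(-3) = 9)
√(Q + g) = √(9 + 121) = √130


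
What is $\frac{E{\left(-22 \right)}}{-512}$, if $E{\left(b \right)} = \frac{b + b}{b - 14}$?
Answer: $- \frac{11}{4608} \approx -0.0023872$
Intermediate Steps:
$E{\left(b \right)} = \frac{2 b}{-14 + b}$
$\frac{E{\left(-22 \right)}}{-512} = \frac{2 \left(-22\right) \frac{1}{-14 - 22}}{-512} = 2 \left(-22\right) \frac{1}{-36} \left(- \frac{1}{512}\right) = 2 \left(-22\right) \left(- \frac{1}{36}\right) \left(- \frac{1}{512}\right) = \frac{11}{9} \left(- \frac{1}{512}\right) = - \frac{11}{4608}$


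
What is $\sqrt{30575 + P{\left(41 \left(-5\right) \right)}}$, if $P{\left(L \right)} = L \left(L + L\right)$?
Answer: $5 \sqrt{4585} \approx 338.56$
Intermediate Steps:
$P{\left(L \right)} = 2 L^{2}$ ($P{\left(L \right)} = L 2 L = 2 L^{2}$)
$\sqrt{30575 + P{\left(41 \left(-5\right) \right)}} = \sqrt{30575 + 2 \left(41 \left(-5\right)\right)^{2}} = \sqrt{30575 + 2 \left(-205\right)^{2}} = \sqrt{30575 + 2 \cdot 42025} = \sqrt{30575 + 84050} = \sqrt{114625} = 5 \sqrt{4585}$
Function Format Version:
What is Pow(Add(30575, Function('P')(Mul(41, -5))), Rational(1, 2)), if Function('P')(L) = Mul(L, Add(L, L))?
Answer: Mul(5, Pow(4585, Rational(1, 2))) ≈ 338.56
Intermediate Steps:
Function('P')(L) = Mul(2, Pow(L, 2)) (Function('P')(L) = Mul(L, Mul(2, L)) = Mul(2, Pow(L, 2)))
Pow(Add(30575, Function('P')(Mul(41, -5))), Rational(1, 2)) = Pow(Add(30575, Mul(2, Pow(Mul(41, -5), 2))), Rational(1, 2)) = Pow(Add(30575, Mul(2, Pow(-205, 2))), Rational(1, 2)) = Pow(Add(30575, Mul(2, 42025)), Rational(1, 2)) = Pow(Add(30575, 84050), Rational(1, 2)) = Pow(114625, Rational(1, 2)) = Mul(5, Pow(4585, Rational(1, 2)))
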